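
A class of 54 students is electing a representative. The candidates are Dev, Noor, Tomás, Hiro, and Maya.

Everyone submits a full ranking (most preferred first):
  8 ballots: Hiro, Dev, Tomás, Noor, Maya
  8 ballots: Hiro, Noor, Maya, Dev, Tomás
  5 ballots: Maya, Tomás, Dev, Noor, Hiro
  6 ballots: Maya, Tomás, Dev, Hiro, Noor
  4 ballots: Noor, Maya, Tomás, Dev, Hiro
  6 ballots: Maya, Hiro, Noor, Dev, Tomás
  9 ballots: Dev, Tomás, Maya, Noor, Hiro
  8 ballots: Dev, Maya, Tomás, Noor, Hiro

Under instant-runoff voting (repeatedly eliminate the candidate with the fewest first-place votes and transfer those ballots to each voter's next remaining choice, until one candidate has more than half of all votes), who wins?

Round 1: Dev 17, Noor 4, Tomás 0, Hiro 16, Maya 17. Tomás eliminated.
Round 2: Dev 17, Noor 4, Hiro 16, Maya 17. Noor eliminated.
Round 3: Dev 17, Hiro 16, Maya 21. Hiro eliminated.
Round 4: Dev 25, Maya 29. Maya has a majority (≥28).

Maya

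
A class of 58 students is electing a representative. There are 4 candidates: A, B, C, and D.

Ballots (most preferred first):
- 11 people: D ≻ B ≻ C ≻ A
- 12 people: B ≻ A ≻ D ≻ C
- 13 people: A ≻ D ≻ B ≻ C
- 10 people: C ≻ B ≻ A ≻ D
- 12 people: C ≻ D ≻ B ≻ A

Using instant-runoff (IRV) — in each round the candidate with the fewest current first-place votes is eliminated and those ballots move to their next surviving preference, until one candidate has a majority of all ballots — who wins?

Round 1: A 13, B 12, C 22, D 11. D eliminated.
Round 2: A 13, B 23, C 22. A eliminated.
Round 3: B 36, C 22. B has a majority (≥30).

B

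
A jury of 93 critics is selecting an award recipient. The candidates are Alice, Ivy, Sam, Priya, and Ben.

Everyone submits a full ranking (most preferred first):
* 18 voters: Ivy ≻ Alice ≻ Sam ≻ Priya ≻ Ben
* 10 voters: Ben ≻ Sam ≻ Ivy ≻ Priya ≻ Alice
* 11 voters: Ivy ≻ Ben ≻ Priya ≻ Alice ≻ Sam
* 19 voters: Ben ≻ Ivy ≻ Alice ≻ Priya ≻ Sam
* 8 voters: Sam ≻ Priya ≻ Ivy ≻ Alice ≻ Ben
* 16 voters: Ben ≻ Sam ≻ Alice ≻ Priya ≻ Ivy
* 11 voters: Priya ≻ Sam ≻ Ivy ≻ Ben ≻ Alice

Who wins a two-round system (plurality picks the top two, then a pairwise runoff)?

Round 1 first-place votes: Alice 0, Ivy 29, Sam 8, Priya 11, Ben 45. Ben and Ivy advance.
Runoff: Ben is ranked above Ivy on 45 ballots, Ivy above Ben on 48.

Ivy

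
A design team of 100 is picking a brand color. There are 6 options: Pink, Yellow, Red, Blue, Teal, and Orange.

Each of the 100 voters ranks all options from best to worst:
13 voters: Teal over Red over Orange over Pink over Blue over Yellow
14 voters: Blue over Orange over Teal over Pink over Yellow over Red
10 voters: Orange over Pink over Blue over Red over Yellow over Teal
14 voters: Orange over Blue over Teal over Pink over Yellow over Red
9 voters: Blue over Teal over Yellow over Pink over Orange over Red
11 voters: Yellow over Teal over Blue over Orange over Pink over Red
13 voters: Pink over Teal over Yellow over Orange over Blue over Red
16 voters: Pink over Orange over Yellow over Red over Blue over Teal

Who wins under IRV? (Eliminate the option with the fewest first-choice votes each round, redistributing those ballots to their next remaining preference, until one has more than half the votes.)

Round 1: Pink 29, Yellow 11, Red 0, Blue 23, Teal 13, Orange 24. Red eliminated.
Round 2: Pink 29, Yellow 11, Blue 23, Teal 13, Orange 24. Yellow eliminated.
Round 3: Pink 29, Blue 23, Teal 24, Orange 24. Blue eliminated.
Round 4: Pink 29, Teal 33, Orange 38. Pink eliminated.
Round 5: Teal 46, Orange 54. Orange has a majority (≥51).

Orange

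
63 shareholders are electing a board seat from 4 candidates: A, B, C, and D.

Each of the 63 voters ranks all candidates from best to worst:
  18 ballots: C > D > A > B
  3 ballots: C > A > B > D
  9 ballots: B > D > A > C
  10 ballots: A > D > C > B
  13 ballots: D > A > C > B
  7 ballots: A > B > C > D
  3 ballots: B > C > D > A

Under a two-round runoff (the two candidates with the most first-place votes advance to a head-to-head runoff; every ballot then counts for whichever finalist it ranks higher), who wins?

Round 1 first-place votes: A 17, B 12, C 21, D 13. C and A advance.
Runoff: C is ranked above A on 24 ballots, A above C on 39.

A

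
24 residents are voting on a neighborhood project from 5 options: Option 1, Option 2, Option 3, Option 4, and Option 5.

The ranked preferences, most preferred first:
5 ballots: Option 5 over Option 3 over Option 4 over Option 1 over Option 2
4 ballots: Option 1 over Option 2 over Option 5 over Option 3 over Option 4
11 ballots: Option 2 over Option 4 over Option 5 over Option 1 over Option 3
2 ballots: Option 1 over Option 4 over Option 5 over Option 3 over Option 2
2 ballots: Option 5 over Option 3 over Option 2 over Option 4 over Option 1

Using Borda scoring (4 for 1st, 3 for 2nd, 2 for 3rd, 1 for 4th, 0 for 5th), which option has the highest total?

Option 1: 5×1 + 4×4 + 11×1 + 2×4 + 2×0 = 40
Option 2: 5×0 + 4×3 + 11×4 + 2×0 + 2×2 = 60
Option 3: 5×3 + 4×1 + 11×0 + 2×1 + 2×3 = 27
Option 4: 5×2 + 4×0 + 11×3 + 2×3 + 2×1 = 51
Option 5: 5×4 + 4×2 + 11×2 + 2×2 + 2×4 = 62

Option 5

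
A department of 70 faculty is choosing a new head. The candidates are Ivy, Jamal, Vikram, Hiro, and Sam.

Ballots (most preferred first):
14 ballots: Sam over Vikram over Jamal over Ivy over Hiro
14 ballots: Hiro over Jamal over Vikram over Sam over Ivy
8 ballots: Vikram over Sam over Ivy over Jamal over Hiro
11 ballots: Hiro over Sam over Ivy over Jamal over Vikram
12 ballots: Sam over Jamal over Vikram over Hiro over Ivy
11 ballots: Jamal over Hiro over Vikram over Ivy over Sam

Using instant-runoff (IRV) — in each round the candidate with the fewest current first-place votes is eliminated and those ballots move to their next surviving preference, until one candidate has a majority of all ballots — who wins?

Hiro

Round 1: Ivy 0, Jamal 11, Vikram 8, Hiro 25, Sam 26. Ivy eliminated.
Round 2: Jamal 11, Vikram 8, Hiro 25, Sam 26. Vikram eliminated.
Round 3: Jamal 11, Hiro 25, Sam 34. Jamal eliminated.
Round 4: Hiro 36, Sam 34. Hiro has a majority (≥36).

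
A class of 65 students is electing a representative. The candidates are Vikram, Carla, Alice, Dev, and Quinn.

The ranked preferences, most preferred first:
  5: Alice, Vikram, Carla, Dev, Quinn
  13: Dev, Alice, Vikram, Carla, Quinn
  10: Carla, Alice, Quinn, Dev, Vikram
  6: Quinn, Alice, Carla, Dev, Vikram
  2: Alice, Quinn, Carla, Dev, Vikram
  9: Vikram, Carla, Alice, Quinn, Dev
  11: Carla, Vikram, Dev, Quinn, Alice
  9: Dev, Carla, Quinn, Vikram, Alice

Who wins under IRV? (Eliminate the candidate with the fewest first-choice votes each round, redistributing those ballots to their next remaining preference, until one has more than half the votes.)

Round 1: Vikram 9, Carla 21, Alice 7, Dev 22, Quinn 6. Quinn eliminated.
Round 2: Vikram 9, Carla 21, Alice 13, Dev 22. Vikram eliminated.
Round 3: Carla 30, Alice 13, Dev 22. Alice eliminated.
Round 4: Carla 43, Dev 22. Carla has a majority (≥33).

Carla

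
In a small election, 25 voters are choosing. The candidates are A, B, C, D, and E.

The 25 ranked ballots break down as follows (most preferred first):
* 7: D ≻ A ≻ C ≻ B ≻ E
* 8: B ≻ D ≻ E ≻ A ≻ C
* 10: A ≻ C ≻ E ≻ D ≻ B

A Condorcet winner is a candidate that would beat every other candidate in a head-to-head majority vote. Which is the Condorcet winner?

D

D vs A: 15–10
D vs B: 17–8
D vs C: 15–10
D vs E: 15–10
D beats every other candidate.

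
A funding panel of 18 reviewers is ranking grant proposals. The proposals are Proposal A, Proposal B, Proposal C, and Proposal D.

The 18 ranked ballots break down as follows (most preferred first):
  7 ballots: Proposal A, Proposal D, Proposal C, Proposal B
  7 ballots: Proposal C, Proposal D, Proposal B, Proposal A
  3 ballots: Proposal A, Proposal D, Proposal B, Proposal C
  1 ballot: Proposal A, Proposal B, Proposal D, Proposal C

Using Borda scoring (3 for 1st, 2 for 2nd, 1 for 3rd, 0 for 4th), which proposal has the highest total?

Proposal A: 7×3 + 7×0 + 3×3 + 1×3 = 33
Proposal B: 7×0 + 7×1 + 3×1 + 1×2 = 12
Proposal C: 7×1 + 7×3 + 3×0 + 1×0 = 28
Proposal D: 7×2 + 7×2 + 3×2 + 1×1 = 35

Proposal D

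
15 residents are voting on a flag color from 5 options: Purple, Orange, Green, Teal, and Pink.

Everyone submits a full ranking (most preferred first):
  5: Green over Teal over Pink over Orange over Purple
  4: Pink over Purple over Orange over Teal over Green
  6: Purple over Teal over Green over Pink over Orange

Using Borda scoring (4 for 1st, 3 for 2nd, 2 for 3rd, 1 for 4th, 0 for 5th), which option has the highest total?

Teal

Purple: 5×0 + 4×3 + 6×4 = 36
Orange: 5×1 + 4×2 + 6×0 = 13
Green: 5×4 + 4×0 + 6×2 = 32
Teal: 5×3 + 4×1 + 6×3 = 37
Pink: 5×2 + 4×4 + 6×1 = 32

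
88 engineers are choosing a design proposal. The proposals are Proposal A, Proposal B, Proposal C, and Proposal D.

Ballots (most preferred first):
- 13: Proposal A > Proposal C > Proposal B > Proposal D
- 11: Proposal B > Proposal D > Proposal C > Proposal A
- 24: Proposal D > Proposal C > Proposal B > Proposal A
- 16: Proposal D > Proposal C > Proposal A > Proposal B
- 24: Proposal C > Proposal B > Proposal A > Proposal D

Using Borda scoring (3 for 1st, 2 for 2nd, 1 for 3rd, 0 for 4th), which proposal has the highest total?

Proposal C

Proposal A: 13×3 + 11×0 + 24×0 + 16×1 + 24×1 = 79
Proposal B: 13×1 + 11×3 + 24×1 + 16×0 + 24×2 = 118
Proposal C: 13×2 + 11×1 + 24×2 + 16×2 + 24×3 = 189
Proposal D: 13×0 + 11×2 + 24×3 + 16×3 + 24×0 = 142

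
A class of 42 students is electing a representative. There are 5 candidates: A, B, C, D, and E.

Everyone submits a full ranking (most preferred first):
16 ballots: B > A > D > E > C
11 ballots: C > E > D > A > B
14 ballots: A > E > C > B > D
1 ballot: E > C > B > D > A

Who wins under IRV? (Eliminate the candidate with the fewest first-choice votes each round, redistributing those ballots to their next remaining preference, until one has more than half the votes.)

A

Round 1: A 14, B 16, C 11, D 0, E 1. D eliminated.
Round 2: A 14, B 16, C 11, E 1. E eliminated.
Round 3: A 14, B 16, C 12. C eliminated.
Round 4: A 25, B 17. A has a majority (≥22).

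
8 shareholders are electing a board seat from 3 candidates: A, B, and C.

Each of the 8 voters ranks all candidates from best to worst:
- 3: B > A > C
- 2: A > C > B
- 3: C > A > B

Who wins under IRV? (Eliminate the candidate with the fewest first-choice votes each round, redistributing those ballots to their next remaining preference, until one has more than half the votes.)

C

Round 1: A 2, B 3, C 3. A eliminated.
Round 2: B 3, C 5. C has a majority (≥5).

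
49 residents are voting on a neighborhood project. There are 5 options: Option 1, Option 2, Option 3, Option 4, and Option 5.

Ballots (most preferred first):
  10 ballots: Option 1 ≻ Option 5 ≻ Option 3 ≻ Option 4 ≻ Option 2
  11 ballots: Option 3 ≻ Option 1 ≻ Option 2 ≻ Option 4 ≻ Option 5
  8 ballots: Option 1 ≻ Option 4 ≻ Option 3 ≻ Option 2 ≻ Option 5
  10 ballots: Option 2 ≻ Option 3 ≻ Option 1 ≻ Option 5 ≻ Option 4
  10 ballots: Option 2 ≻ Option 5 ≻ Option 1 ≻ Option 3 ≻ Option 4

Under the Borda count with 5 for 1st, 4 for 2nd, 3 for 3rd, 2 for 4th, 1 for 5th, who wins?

Option 1: 10×5 + 11×4 + 8×5 + 10×3 + 10×3 = 194
Option 2: 10×1 + 11×3 + 8×2 + 10×5 + 10×5 = 159
Option 3: 10×3 + 11×5 + 8×3 + 10×4 + 10×2 = 169
Option 4: 10×2 + 11×2 + 8×4 + 10×1 + 10×1 = 94
Option 5: 10×4 + 11×1 + 8×1 + 10×2 + 10×4 = 119

Option 1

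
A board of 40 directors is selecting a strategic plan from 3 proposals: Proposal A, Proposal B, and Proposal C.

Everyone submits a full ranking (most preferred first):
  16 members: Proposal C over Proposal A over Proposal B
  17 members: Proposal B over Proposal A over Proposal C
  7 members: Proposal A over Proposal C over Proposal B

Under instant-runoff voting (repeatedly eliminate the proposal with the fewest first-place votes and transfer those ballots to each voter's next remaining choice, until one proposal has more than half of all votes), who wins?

Proposal C

Round 1: Proposal A 7, Proposal B 17, Proposal C 16. Proposal A eliminated.
Round 2: Proposal B 17, Proposal C 23. Proposal C has a majority (≥21).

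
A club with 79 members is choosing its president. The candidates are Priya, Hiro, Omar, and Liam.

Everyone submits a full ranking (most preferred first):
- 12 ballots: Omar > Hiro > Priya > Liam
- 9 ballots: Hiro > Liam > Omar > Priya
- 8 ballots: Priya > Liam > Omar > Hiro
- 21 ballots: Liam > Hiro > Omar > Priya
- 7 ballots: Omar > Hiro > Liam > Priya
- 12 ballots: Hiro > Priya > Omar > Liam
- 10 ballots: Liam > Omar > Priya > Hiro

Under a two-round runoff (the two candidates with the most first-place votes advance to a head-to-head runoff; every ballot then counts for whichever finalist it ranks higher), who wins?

Hiro

Round 1 first-place votes: Priya 8, Hiro 21, Omar 19, Liam 31. Liam and Hiro advance.
Runoff: Liam is ranked above Hiro on 39 ballots, Hiro above Liam on 40.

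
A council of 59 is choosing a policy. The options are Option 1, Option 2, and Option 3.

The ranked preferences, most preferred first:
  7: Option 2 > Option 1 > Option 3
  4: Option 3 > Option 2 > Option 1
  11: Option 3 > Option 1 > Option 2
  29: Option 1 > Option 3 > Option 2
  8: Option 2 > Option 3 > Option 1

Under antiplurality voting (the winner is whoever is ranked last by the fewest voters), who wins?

Option 3

Last-place votes: Option 1 12, Option 2 40, Option 3 7.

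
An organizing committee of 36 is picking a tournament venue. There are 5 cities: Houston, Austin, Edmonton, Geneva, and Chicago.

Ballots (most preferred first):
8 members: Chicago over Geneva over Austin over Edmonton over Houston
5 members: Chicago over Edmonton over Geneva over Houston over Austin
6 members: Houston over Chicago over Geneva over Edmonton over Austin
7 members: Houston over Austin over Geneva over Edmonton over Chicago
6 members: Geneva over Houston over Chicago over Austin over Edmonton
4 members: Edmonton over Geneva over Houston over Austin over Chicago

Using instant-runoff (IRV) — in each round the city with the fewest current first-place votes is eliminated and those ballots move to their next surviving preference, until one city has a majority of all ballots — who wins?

Round 1: Houston 13, Austin 0, Edmonton 4, Geneva 6, Chicago 13. Austin eliminated.
Round 2: Houston 13, Edmonton 4, Geneva 6, Chicago 13. Edmonton eliminated.
Round 3: Houston 13, Geneva 10, Chicago 13. Geneva eliminated.
Round 4: Houston 23, Chicago 13. Houston has a majority (≥19).

Houston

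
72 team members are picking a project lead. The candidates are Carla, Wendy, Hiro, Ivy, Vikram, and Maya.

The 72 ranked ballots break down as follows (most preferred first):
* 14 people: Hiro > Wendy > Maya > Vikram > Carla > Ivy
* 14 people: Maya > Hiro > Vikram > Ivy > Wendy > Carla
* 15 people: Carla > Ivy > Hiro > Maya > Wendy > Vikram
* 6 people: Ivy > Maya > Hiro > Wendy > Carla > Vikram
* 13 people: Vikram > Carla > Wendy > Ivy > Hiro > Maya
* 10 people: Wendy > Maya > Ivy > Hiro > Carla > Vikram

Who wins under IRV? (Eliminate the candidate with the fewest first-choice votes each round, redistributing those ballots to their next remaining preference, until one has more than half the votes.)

Maya

Round 1: Carla 15, Wendy 10, Hiro 14, Ivy 6, Vikram 13, Maya 14. Ivy eliminated.
Round 2: Carla 15, Wendy 10, Hiro 14, Vikram 13, Maya 20. Wendy eliminated.
Round 3: Carla 15, Hiro 14, Vikram 13, Maya 30. Vikram eliminated.
Round 4: Carla 28, Hiro 14, Maya 30. Hiro eliminated.
Round 5: Carla 28, Maya 44. Maya has a majority (≥37).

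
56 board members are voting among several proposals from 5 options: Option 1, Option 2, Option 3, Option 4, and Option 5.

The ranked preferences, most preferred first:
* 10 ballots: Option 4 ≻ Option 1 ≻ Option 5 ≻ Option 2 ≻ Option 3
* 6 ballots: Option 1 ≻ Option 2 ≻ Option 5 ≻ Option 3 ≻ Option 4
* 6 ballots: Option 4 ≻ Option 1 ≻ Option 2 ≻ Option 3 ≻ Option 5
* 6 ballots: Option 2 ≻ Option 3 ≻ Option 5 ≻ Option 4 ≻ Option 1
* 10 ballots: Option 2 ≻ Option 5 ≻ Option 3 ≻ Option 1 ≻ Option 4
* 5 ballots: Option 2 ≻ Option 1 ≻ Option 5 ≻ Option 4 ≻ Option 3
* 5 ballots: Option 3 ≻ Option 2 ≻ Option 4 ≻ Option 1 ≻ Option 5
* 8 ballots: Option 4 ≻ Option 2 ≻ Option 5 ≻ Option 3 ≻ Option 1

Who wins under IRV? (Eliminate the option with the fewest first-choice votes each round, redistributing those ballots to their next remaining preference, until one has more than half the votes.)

Round 1: Option 1 6, Option 2 21, Option 3 5, Option 4 24, Option 5 0. Option 5 eliminated.
Round 2: Option 1 6, Option 2 21, Option 3 5, Option 4 24. Option 3 eliminated.
Round 3: Option 1 6, Option 2 26, Option 4 24. Option 1 eliminated.
Round 4: Option 2 32, Option 4 24. Option 2 has a majority (≥29).

Option 2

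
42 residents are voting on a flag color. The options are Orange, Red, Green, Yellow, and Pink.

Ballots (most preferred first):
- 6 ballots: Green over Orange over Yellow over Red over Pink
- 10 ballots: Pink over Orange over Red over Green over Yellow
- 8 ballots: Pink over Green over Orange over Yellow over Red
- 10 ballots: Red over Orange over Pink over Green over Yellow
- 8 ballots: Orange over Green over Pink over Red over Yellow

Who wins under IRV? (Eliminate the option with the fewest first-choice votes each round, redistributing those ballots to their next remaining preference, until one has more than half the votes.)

Orange

Round 1: Orange 8, Red 10, Green 6, Yellow 0, Pink 18. Yellow eliminated.
Round 2: Orange 8, Red 10, Green 6, Pink 18. Green eliminated.
Round 3: Orange 14, Red 10, Pink 18. Red eliminated.
Round 4: Orange 24, Pink 18. Orange has a majority (≥22).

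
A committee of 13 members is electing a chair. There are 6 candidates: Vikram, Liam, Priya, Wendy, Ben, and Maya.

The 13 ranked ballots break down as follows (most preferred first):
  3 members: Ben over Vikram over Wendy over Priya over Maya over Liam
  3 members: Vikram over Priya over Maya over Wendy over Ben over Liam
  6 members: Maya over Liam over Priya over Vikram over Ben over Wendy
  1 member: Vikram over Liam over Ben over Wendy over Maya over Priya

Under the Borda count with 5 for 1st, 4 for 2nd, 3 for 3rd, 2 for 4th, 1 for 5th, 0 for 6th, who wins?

Vikram: 3×4 + 3×5 + 6×2 + 1×5 = 44
Liam: 3×0 + 3×0 + 6×4 + 1×4 = 28
Priya: 3×2 + 3×4 + 6×3 + 1×0 = 36
Wendy: 3×3 + 3×2 + 6×0 + 1×2 = 17
Ben: 3×5 + 3×1 + 6×1 + 1×3 = 27
Maya: 3×1 + 3×3 + 6×5 + 1×1 = 43

Vikram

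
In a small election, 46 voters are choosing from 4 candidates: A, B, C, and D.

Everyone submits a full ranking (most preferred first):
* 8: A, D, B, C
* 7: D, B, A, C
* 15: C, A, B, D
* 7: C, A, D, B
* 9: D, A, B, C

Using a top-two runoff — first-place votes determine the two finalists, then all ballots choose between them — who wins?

Round 1 first-place votes: A 8, B 0, C 22, D 16. C and D advance.
Runoff: C is ranked above D on 22 ballots, D above C on 24.

D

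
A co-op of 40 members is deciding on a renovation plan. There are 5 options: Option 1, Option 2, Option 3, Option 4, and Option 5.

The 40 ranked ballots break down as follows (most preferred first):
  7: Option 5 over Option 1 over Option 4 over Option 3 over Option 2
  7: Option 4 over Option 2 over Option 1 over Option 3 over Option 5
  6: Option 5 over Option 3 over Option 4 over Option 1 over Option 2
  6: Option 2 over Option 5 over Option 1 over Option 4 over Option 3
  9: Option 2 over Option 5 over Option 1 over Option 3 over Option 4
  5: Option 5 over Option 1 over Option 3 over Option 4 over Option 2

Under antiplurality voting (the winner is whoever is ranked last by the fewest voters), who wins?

Last-place votes: Option 1 0, Option 2 18, Option 3 6, Option 4 9, Option 5 7.

Option 1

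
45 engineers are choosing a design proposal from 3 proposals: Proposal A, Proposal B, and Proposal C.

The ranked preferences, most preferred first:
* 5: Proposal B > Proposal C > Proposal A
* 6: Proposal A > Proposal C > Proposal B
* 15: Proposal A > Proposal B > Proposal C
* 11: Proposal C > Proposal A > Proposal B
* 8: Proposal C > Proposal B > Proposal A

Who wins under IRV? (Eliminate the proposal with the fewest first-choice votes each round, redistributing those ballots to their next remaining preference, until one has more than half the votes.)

Round 1: Proposal A 21, Proposal B 5, Proposal C 19. Proposal B eliminated.
Round 2: Proposal A 21, Proposal C 24. Proposal C has a majority (≥23).

Proposal C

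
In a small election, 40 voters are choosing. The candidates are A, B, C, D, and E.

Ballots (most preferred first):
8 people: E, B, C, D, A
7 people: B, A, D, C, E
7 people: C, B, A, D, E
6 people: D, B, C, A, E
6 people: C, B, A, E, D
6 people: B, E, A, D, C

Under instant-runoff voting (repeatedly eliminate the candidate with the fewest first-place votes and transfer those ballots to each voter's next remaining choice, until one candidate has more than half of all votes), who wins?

B

Round 1: A 0, B 13, C 13, D 6, E 8. A eliminated.
Round 2: B 13, C 13, D 6, E 8. D eliminated.
Round 3: B 19, C 13, E 8. E eliminated.
Round 4: B 27, C 13. B has a majority (≥21).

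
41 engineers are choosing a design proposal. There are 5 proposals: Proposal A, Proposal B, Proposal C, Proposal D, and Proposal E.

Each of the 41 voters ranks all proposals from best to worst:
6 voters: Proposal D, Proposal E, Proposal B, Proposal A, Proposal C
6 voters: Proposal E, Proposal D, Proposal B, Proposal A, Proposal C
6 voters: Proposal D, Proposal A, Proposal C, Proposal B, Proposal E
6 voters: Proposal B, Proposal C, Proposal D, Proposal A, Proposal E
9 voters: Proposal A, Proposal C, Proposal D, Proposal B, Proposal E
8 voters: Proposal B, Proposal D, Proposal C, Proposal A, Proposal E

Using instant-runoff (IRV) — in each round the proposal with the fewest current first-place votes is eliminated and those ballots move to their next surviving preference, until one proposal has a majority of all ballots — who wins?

Round 1: Proposal A 9, Proposal B 14, Proposal C 0, Proposal D 12, Proposal E 6. Proposal C eliminated.
Round 2: Proposal A 9, Proposal B 14, Proposal D 12, Proposal E 6. Proposal E eliminated.
Round 3: Proposal A 9, Proposal B 14, Proposal D 18. Proposal A eliminated.
Round 4: Proposal B 14, Proposal D 27. Proposal D has a majority (≥21).

Proposal D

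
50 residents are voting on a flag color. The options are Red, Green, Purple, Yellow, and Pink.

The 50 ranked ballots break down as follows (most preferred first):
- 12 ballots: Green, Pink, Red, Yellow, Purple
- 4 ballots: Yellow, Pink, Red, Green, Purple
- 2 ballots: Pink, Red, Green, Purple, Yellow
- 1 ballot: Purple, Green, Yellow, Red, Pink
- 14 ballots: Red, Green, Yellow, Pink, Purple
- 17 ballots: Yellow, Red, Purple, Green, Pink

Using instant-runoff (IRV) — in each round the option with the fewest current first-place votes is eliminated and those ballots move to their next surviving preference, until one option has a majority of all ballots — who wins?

Red

Round 1: Red 14, Green 12, Purple 1, Yellow 21, Pink 2. Purple eliminated.
Round 2: Red 14, Green 13, Yellow 21, Pink 2. Pink eliminated.
Round 3: Red 16, Green 13, Yellow 21. Green eliminated.
Round 4: Red 28, Yellow 22. Red has a majority (≥26).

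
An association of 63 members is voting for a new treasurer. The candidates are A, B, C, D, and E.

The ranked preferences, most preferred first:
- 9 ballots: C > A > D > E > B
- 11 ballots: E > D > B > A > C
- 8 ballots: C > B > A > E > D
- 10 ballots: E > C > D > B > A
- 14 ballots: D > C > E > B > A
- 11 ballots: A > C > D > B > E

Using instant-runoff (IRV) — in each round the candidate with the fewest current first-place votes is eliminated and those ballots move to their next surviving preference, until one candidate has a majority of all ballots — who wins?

Round 1: A 11, B 0, C 17, D 14, E 21. B eliminated.
Round 2: A 11, C 17, D 14, E 21. A eliminated.
Round 3: C 28, D 14, E 21. D eliminated.
Round 4: C 42, E 21. C has a majority (≥32).

C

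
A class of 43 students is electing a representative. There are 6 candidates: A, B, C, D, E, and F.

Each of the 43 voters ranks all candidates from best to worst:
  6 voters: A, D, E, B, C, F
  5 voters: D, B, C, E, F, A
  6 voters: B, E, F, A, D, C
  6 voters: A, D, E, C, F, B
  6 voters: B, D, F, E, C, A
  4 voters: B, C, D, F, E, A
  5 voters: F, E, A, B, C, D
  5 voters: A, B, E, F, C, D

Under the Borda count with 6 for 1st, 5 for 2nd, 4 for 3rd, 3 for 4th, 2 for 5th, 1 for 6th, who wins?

A: 6×6 + 5×1 + 6×3 + 6×6 + 6×1 + 4×1 + 5×4 + 5×6 = 155
B: 6×3 + 5×5 + 6×6 + 6×1 + 6×6 + 4×6 + 5×3 + 5×5 = 185
C: 6×2 + 5×4 + 6×1 + 6×3 + 6×2 + 4×5 + 5×2 + 5×2 = 108
D: 6×5 + 5×6 + 6×2 + 6×5 + 6×5 + 4×4 + 5×1 + 5×1 = 158
E: 6×4 + 5×3 + 6×5 + 6×4 + 6×3 + 4×2 + 5×5 + 5×4 = 164
F: 6×1 + 5×2 + 6×4 + 6×2 + 6×4 + 4×3 + 5×6 + 5×3 = 133

B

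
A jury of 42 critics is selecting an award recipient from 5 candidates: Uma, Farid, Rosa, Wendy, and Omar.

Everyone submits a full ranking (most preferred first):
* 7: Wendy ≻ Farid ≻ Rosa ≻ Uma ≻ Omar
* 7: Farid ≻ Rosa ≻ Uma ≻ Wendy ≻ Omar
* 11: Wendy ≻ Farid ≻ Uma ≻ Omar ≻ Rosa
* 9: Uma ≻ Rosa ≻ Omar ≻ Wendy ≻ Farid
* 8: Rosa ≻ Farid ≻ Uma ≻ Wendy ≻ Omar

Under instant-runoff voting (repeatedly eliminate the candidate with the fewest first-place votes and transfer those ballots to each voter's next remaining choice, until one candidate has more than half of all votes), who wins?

Rosa

Round 1: Uma 9, Farid 7, Rosa 8, Wendy 18, Omar 0. Omar eliminated.
Round 2: Uma 9, Farid 7, Rosa 8, Wendy 18. Farid eliminated.
Round 3: Uma 9, Rosa 15, Wendy 18. Uma eliminated.
Round 4: Rosa 24, Wendy 18. Rosa has a majority (≥22).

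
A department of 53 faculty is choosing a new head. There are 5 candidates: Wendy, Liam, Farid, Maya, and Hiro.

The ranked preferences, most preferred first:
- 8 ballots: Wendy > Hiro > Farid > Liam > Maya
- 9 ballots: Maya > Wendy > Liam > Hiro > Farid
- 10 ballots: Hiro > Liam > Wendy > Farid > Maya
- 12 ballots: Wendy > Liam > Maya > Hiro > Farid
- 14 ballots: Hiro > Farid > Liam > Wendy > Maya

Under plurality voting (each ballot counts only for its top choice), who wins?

Hiro

First-place votes: Wendy 20, Liam 0, Farid 0, Maya 9, Hiro 24.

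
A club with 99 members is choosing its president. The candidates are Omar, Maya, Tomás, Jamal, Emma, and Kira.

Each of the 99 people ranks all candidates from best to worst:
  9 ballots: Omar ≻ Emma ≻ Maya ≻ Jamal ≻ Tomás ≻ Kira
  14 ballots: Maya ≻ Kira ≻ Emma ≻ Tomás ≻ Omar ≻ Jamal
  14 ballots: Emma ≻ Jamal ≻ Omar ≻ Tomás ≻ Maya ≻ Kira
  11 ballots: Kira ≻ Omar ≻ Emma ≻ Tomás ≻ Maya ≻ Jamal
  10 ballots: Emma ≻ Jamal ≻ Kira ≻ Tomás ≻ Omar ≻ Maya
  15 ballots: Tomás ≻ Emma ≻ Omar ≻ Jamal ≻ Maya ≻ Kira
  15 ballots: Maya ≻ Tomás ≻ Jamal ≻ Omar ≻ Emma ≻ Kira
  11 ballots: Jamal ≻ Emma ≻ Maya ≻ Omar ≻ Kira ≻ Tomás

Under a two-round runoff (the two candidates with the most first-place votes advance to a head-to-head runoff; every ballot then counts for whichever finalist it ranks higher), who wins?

Round 1 first-place votes: Omar 9, Maya 29, Tomás 15, Jamal 11, Emma 24, Kira 11. Maya and Emma advance.
Runoff: Maya is ranked above Emma on 29 ballots, Emma above Maya on 70.

Emma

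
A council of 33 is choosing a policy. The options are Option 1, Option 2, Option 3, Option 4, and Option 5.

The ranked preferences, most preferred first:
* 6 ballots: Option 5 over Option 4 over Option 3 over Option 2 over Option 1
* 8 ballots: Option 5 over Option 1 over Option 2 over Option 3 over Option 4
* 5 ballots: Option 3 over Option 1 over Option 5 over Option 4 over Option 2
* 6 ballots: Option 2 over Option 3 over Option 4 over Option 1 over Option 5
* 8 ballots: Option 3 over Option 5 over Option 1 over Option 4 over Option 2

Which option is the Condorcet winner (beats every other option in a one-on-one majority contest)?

Option 3

Option 3 vs Option 1: 25–8
Option 3 vs Option 2: 19–14
Option 3 vs Option 4: 27–6
Option 3 vs Option 5: 19–14
Option 3 beats every other option.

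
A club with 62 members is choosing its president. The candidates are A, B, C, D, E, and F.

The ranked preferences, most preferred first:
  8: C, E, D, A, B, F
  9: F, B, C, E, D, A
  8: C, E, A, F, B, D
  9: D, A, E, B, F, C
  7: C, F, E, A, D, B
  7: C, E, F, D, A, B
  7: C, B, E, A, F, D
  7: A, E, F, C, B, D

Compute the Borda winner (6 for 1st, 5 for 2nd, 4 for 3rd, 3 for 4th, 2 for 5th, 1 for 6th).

A: 8×3 + 9×1 + 8×4 + 9×5 + 7×3 + 7×2 + 7×3 + 7×6 = 208
B: 8×2 + 9×5 + 8×2 + 9×3 + 7×1 + 7×1 + 7×5 + 7×2 = 167
C: 8×6 + 9×4 + 8×6 + 9×1 + 7×6 + 7×6 + 7×6 + 7×3 = 288
D: 8×4 + 9×2 + 8×1 + 9×6 + 7×2 + 7×3 + 7×1 + 7×1 = 161
E: 8×5 + 9×3 + 8×5 + 9×4 + 7×4 + 7×5 + 7×4 + 7×5 = 269
F: 8×1 + 9×6 + 8×3 + 9×2 + 7×5 + 7×4 + 7×2 + 7×4 = 209

C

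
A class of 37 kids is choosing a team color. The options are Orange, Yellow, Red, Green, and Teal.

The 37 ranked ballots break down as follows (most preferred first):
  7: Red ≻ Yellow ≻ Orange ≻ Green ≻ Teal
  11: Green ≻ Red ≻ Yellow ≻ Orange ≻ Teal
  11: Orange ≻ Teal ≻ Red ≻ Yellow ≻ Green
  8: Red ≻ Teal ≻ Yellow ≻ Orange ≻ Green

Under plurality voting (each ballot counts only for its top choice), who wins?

First-place votes: Orange 11, Yellow 0, Red 15, Green 11, Teal 0.

Red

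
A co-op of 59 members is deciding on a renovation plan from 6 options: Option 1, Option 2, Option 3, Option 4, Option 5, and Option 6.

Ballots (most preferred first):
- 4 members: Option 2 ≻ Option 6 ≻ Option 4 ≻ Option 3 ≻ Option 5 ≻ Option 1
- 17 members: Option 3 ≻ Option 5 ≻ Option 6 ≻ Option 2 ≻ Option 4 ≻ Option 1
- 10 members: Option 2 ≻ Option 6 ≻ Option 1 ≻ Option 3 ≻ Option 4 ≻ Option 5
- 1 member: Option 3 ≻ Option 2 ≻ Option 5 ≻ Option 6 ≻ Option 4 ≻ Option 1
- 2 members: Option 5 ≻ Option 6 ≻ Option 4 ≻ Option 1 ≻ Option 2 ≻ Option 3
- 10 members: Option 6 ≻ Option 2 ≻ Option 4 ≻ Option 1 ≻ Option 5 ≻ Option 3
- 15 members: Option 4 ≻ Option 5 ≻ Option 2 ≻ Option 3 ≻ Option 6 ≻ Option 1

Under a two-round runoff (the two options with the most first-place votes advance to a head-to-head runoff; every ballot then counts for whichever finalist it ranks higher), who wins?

Option 4

Round 1 first-place votes: Option 1 0, Option 2 14, Option 3 18, Option 4 15, Option 5 2, Option 6 10. Option 3 and Option 4 advance.
Runoff: Option 3 is ranked above Option 4 on 28 ballots, Option 4 above Option 3 on 31.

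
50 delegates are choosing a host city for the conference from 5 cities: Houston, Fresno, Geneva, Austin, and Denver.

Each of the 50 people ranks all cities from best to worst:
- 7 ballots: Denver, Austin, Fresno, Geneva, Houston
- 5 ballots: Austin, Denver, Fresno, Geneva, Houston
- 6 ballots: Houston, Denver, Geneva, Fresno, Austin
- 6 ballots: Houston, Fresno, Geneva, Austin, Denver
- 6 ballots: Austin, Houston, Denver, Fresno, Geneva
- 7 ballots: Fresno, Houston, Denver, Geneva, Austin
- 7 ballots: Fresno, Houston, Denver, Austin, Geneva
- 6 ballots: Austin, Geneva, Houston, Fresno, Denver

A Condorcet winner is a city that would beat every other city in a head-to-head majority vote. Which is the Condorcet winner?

Fresno

Fresno vs Houston: 26–24
Fresno vs Geneva: 38–12
Fresno vs Austin: 26–24
Fresno vs Denver: 26–24
Fresno beats every other city.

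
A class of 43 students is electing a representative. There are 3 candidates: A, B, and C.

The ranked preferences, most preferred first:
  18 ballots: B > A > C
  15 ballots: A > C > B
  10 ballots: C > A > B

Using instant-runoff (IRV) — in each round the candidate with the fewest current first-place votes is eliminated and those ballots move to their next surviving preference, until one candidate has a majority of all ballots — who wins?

A

Round 1: A 15, B 18, C 10. C eliminated.
Round 2: A 25, B 18. A has a majority (≥22).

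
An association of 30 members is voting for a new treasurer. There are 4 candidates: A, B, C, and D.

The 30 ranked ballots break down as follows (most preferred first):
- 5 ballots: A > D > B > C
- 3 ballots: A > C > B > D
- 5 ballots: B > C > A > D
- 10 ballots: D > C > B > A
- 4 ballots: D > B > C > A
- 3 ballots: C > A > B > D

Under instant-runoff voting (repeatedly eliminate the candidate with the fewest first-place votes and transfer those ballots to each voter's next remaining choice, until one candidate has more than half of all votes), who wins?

Round 1: A 8, B 5, C 3, D 14. C eliminated.
Round 2: A 11, B 5, D 14. B eliminated.
Round 3: A 16, D 14. A has a majority (≥16).

A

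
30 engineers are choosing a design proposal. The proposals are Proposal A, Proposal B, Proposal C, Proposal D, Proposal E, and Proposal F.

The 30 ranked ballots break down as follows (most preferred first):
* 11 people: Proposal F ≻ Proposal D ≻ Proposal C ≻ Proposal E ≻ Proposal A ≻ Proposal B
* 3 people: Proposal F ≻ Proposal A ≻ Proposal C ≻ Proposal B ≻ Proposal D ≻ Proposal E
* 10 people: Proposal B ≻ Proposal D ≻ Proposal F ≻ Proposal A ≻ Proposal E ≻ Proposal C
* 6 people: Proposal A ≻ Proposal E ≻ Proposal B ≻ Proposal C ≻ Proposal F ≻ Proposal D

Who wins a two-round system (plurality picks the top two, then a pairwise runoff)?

Proposal B

Round 1 first-place votes: Proposal A 6, Proposal B 10, Proposal C 0, Proposal D 0, Proposal E 0, Proposal F 14. Proposal F and Proposal B advance.
Runoff: Proposal F is ranked above Proposal B on 14 ballots, Proposal B above Proposal F on 16.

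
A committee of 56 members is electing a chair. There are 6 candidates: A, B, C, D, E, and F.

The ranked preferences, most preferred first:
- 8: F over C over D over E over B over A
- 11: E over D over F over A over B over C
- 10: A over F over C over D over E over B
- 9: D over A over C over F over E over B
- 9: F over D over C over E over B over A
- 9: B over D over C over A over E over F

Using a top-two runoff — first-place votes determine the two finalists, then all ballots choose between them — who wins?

Round 1 first-place votes: A 10, B 9, C 0, D 9, E 11, F 17. F and E advance.
Runoff: F is ranked above E on 36 ballots, E above F on 20.

F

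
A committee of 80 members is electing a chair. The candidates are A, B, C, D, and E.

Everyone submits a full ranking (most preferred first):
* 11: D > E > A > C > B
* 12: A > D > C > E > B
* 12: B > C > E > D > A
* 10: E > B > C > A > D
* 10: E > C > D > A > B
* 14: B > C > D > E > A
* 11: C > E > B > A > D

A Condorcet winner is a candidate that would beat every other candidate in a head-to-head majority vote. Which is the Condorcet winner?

C

C vs A: 57–23
C vs B: 44–36
C vs D: 57–23
C vs E: 49–31
C beats every other candidate.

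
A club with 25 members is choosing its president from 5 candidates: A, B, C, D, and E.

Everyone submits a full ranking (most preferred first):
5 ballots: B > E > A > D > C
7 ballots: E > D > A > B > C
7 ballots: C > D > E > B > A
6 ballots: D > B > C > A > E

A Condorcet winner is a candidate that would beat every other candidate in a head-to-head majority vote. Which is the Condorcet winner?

D

D vs A: 20–5
D vs B: 20–5
D vs C: 18–7
D vs E: 13–12
D beats every other candidate.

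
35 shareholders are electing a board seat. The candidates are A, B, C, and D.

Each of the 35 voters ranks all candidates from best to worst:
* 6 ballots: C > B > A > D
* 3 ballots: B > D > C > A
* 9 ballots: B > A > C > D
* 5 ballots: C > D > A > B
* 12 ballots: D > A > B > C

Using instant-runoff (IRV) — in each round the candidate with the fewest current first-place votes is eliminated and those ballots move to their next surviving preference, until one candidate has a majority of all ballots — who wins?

B

Round 1: A 0, B 12, C 11, D 12. A eliminated.
Round 2: B 12, C 11, D 12. C eliminated.
Round 3: B 18, D 17. B has a majority (≥18).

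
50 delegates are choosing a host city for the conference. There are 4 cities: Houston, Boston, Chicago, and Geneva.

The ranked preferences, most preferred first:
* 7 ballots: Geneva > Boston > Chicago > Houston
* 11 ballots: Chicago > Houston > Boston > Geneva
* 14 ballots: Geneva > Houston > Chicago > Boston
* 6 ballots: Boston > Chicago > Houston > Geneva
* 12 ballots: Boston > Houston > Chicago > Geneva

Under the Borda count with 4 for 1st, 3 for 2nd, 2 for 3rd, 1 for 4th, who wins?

Houston

Houston: 7×1 + 11×3 + 14×3 + 6×2 + 12×3 = 130
Boston: 7×3 + 11×2 + 14×1 + 6×4 + 12×4 = 129
Chicago: 7×2 + 11×4 + 14×2 + 6×3 + 12×2 = 128
Geneva: 7×4 + 11×1 + 14×4 + 6×1 + 12×1 = 113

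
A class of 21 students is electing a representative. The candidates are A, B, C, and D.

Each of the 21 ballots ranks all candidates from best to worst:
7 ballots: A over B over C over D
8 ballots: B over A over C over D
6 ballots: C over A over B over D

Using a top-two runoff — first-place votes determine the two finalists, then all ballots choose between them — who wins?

Round 1 first-place votes: A 7, B 8, C 6, D 0. B and A advance.
Runoff: B is ranked above A on 8 ballots, A above B on 13.

A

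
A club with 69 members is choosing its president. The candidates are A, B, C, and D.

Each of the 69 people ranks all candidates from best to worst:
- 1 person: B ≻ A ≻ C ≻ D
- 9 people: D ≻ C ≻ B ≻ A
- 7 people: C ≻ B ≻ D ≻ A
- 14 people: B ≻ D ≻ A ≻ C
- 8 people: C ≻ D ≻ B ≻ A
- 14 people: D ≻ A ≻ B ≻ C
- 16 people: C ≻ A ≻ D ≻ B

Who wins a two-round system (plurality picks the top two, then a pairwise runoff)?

D

Round 1 first-place votes: A 0, B 15, C 31, D 23. C and D advance.
Runoff: C is ranked above D on 32 ballots, D above C on 37.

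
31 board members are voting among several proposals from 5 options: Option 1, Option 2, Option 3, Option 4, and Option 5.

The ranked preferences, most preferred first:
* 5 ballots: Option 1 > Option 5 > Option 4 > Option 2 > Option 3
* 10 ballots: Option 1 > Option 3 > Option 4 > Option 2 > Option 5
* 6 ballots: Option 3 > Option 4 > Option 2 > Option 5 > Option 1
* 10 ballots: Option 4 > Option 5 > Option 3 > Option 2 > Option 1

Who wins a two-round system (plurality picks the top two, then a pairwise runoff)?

Round 1 first-place votes: Option 1 15, Option 2 0, Option 3 6, Option 4 10, Option 5 0. Option 1 and Option 4 advance.
Runoff: Option 1 is ranked above Option 4 on 15 ballots, Option 4 above Option 1 on 16.

Option 4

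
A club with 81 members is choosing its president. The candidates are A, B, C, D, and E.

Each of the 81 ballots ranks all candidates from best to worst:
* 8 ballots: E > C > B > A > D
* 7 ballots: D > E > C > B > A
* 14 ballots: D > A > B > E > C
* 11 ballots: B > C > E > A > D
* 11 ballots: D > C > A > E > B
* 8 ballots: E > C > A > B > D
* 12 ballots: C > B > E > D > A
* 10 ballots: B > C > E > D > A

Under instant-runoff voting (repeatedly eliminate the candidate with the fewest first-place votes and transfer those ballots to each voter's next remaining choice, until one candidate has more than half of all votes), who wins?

Round 1: A 0, B 21, C 12, D 32, E 16. A eliminated.
Round 2: B 21, C 12, D 32, E 16. C eliminated.
Round 3: B 33, D 32, E 16. E eliminated.
Round 4: B 49, D 32. B has a majority (≥41).

B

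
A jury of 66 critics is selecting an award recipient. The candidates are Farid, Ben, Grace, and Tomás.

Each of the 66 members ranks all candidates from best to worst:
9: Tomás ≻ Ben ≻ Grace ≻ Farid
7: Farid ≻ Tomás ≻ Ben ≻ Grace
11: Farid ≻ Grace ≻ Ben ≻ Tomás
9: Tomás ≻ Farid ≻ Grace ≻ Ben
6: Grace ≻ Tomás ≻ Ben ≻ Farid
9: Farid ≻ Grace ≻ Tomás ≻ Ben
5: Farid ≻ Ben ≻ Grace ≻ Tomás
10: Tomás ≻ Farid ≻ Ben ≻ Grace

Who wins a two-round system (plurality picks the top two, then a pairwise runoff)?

Tomás

Round 1 first-place votes: Farid 32, Ben 0, Grace 6, Tomás 28. Farid and Tomás advance.
Runoff: Farid is ranked above Tomás on 32 ballots, Tomás above Farid on 34.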